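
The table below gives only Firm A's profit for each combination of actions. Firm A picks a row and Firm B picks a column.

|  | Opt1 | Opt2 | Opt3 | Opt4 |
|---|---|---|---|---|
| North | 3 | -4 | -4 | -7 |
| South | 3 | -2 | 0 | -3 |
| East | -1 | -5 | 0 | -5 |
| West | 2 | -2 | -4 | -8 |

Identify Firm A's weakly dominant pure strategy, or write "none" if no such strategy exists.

South

South vs North: Opt1: 3=3, Opt2: -2>-4, Opt3: 0>-4, Opt4: -3>-7.
South vs East: Opt1: 3>-1, Opt2: -2>-5, Opt3: 0=0, Opt4: -3>-5.
South vs West: Opt1: 3>2, Opt2: -2=-2, Opt3: 0>-4, Opt4: -3>-8.
South is at least as good as every other strategy against every opponent action, so it is weakly dominant.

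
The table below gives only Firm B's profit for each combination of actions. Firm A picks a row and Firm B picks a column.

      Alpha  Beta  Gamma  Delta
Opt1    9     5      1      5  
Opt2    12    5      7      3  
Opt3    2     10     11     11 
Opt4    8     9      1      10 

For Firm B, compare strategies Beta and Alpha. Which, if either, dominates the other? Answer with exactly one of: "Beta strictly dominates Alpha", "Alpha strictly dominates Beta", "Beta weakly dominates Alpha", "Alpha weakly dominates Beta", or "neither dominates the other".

neither dominates the other

Beta's payoffs vs Alpha's, by Firm A's action — Opt1: 5<9, Opt2: 5<12, Opt3: 10>2, Opt4: 9>8.
Beta does better at Opt3, Opt4 but worse at Opt1, Opt2; neither strategy dominates the other.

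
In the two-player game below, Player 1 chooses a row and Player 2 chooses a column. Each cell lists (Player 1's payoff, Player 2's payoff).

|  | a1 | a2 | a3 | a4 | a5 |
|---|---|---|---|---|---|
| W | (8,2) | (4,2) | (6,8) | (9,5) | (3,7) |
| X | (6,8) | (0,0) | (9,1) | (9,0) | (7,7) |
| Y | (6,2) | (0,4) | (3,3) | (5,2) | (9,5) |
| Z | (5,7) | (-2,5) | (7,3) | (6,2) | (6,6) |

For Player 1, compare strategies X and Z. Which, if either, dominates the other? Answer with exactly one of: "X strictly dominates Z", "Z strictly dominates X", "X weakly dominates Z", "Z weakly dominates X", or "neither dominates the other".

X strictly dominates Z

X's payoffs vs Z's, by Player 2's action — a1: 6>5, a2: 0>-2, a3: 9>7, a4: 9>6, a5: 7>6.
X gives a strictly higher payoff against each choice by Player 2, so X strictly dominates Z.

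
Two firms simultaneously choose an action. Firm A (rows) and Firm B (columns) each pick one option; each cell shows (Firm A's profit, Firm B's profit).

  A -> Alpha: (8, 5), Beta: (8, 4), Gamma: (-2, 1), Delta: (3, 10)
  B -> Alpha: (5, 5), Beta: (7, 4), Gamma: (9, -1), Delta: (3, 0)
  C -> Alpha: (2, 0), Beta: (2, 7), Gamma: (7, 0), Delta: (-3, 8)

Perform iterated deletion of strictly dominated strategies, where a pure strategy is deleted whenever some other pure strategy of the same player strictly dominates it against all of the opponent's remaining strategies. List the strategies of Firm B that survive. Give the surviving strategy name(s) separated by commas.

Alpha, Delta

For Firm A, B strictly dominates C on the remaining columns (Alpha: 5>2, Beta: 7>2, Gamma: 9>7, Delta: 3>-3); eliminate C.
Firm B's strategy Beta is strictly dominated by Alpha (A: 5>4, B: 5>4) and is removed.
Column Gamma is eliminated: Alpha beats it against every remaining row (A: 5>1, B: 5>-1).
Among the remaining strategies, none is strictly dominated by another pure strategy of the same player, so the elimination stops.
Surviving strategies — Firm A: {A, B}; Firm B: {Alpha, Delta}.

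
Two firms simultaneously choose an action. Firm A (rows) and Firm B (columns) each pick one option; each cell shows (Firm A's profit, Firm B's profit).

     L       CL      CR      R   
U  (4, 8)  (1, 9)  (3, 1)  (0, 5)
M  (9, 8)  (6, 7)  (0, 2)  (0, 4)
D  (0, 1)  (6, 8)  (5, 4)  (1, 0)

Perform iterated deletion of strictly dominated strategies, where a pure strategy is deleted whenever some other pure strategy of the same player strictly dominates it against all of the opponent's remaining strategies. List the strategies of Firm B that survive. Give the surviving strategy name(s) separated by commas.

For Firm B, CL strictly dominates CR on the remaining rows (U: 9>1, M: 7>2, D: 8>4); eliminate CR.
Column R is eliminated: L beats it against every remaining row (U: 8>5, M: 8>4, D: 1>0).
Row U is eliminated: M beats it against every remaining column (L: 9>4, CL: 6>1).
Among the remaining strategies, none is strictly dominated by another pure strategy of the same player, so the elimination stops.
Surviving strategies — Firm A: {M, D}; Firm B: {L, CL}.

L, CL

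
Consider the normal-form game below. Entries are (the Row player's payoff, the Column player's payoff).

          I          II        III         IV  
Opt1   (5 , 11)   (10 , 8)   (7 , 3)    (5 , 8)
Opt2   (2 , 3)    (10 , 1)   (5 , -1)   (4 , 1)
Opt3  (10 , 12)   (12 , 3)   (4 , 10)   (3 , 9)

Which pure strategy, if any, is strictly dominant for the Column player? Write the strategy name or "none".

I

I vs II: Opt1: 11>8, Opt2: 3>1, Opt3: 12>3.
I vs III: Opt1: 11>3, Opt2: 3>-1, Opt3: 12>10.
I vs IV: Opt1: 11>8, Opt2: 3>1, Opt3: 12>9.
I strictly beats every other strategy against every opponent action, so it is strictly dominant.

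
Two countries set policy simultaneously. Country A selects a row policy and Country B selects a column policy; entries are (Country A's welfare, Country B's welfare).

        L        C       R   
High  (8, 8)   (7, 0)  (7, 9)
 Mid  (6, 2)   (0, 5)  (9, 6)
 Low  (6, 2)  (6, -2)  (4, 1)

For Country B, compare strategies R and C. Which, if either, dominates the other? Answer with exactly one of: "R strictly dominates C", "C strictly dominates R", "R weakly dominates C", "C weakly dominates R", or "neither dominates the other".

Compare R to C across each opponent action: High: 9>0, Mid: 6>5, Low: 1>-2.
R gives a strictly higher payoff against each opponent action, so R strictly dominates C.

R strictly dominates C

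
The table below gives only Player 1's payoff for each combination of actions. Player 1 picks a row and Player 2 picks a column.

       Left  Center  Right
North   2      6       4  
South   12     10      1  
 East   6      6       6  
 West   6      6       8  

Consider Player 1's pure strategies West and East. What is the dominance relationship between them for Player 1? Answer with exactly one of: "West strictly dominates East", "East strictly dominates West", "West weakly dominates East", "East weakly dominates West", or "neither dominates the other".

West weakly dominates East

West's payoffs vs East's, by Player 2's action — Left: 6=6, Center: 6=6, Right: 8>6.
West is at least as good everywhere and strictly better somewhere (tied only at Left, Center), so West weakly but not strictly dominates East.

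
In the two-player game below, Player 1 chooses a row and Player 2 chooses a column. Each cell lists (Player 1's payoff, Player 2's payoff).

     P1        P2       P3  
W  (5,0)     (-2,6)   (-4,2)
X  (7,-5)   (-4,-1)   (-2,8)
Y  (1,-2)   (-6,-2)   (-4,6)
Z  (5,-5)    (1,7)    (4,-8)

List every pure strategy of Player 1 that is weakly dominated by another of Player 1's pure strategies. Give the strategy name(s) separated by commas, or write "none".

W, Y

Z weakly dominates W — P1: 5=5, P2: 1>-2, P3: 4>-4.
X is not dominated — it holds its own against W at P1 (7>5); Y at P1 (7>1); Z at P1 (7>5).
Y: dominated, since W does at least as well everywhere (P1: 5>1, P2: -2>-6, P3: -4=-4).
Nothing dominates Z: W at P2 (1>-2); X at P2 (1>-4); Y at P1 (5>1).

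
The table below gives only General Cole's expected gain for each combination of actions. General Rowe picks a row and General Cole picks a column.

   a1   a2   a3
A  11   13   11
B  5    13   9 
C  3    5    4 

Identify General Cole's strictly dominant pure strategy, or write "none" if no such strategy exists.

a2 vs a1: A: 13>11, B: 13>5, C: 5>3.
a2 vs a3: A: 13>11, B: 13>9, C: 5>4.
a2 strictly beats every other strategy against every opponent action, so it is strictly dominant.

a2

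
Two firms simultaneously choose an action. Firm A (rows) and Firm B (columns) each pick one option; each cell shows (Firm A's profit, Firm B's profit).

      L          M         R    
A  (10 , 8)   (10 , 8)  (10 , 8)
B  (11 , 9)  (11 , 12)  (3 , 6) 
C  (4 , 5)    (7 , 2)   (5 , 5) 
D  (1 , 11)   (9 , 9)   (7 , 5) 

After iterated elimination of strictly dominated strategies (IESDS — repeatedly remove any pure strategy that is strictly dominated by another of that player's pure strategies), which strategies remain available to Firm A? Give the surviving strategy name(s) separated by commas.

Firm A's strategy C is strictly dominated by A (L: 10>4, M: 10>7, R: 10>5) and is removed.
Row D is eliminated: A beats it against every remaining column (L: 10>1, M: 10>9, R: 10>7).
Among the remaining strategies, none is strictly dominated by another pure strategy of the same player, so the elimination stops.
Surviving strategies — Firm A: {A, B}; Firm B: {L, M, R}.

A, B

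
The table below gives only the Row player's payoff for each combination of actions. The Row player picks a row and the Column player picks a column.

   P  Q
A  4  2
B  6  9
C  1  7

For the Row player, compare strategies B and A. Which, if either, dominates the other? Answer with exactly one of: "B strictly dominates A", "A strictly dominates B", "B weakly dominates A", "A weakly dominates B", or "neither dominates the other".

B's payoffs vs A's, by the Column player's action — P: 6>4, Q: 9>2.
B gives a strictly higher payoff against each opponent action, so B strictly dominates A.

B strictly dominates A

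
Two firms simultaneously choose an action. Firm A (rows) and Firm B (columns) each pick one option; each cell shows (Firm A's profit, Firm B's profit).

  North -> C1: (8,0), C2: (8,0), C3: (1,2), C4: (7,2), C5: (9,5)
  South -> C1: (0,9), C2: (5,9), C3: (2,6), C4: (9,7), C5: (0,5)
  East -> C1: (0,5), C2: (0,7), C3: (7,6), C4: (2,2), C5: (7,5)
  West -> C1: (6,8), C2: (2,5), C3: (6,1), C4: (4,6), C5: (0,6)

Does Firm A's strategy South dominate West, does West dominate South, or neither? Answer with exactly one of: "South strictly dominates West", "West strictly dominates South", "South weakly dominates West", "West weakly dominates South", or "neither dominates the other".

South's payoffs vs West's, by Firm B's action — C1: 0<6, C2: 5>2, C3: 2<6, C4: 9>4, C5: 0=0.
South does better at C2, C4 but worse at C1, C3; neither strategy dominates the other.

neither dominates the other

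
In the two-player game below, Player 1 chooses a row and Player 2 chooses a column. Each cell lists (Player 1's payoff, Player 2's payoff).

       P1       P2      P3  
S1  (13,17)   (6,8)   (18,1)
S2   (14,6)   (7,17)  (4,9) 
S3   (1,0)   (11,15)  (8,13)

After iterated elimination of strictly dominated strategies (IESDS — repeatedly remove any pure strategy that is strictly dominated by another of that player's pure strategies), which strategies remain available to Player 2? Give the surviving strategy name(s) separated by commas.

P2

Player 2's strategy P3 is strictly dominated by P2 (S1: 8>1, S2: 17>9, S3: 15>13) and is removed.
Row S1 is eliminated: S2 beats it against every remaining column (P1: 14>13, P2: 7>6).
Player 2's strategy P1 is strictly dominated by P2 (S2: 17>6, S3: 15>0) and is removed.
Row S2 is eliminated: S3 beats it against every remaining column (P2: 11>7).
Among the remaining strategies, none is strictly dominated by another pure strategy of the same player, so the elimination stops.
Surviving strategies — Player 1: {S3}; Player 2: {P2}.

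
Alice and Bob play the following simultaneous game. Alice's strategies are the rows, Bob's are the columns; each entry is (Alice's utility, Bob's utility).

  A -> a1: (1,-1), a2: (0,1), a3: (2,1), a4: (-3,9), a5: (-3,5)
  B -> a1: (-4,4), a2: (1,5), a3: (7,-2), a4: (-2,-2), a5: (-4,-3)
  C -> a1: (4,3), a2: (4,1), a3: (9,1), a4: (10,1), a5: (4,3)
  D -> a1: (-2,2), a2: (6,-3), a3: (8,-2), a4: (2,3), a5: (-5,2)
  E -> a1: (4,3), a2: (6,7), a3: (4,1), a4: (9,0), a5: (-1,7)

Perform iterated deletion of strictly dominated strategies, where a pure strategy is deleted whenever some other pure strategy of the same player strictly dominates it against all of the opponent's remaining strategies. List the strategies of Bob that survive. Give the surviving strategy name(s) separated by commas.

Row A is eliminated: C beats it against every remaining column (a1: 4>1, a2: 4>0, a3: 9>2, a4: 10>-3, a5: 4>-3).
Alice's strategy B is strictly dominated by C (a1: 4>-4, a2: 4>1, a3: 9>7, a4: 10>-2, a5: 4>-4) and is removed.
Column a3 is eliminated: a1 beats it against every remaining row (C: 3>1, D: 2>-2, E: 3>1).
Among the remaining strategies, none is strictly dominated by another pure strategy of the same player, so the elimination stops.
Surviving strategies — Alice: {C, D, E}; Bob: {a1, a2, a4, a5}.

a1, a2, a4, a5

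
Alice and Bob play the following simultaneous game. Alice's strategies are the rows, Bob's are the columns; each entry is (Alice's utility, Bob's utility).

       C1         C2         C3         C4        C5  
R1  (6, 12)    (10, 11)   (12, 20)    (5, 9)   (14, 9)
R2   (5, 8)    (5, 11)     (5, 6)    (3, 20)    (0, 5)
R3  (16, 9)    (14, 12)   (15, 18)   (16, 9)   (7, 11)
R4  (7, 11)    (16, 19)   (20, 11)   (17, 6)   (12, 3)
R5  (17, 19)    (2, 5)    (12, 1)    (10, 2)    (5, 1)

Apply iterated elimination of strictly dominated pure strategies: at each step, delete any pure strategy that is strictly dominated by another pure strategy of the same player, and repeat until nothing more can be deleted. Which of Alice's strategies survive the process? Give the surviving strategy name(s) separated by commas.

R3, R4, R5

For Alice, R1 strictly dominates R2 on the remaining columns (C1: 6>5, C2: 10>5, C3: 12>5, C4: 5>3, C5: 14>0); eliminate R2.
Bob's strategy C4 is strictly dominated by C2 (R1: 11>9, R3: 12>9, R4: 19>6, R5: 5>2) and is removed.
Bob's strategy C5 is strictly dominated by C2 (R1: 11>9, R3: 12>11, R4: 19>3, R5: 5>1) and is removed.
For Alice, R3 strictly dominates R1 on the remaining columns (C1: 16>6, C2: 14>10, C3: 15>12); eliminate R1.
Among the remaining strategies, none is strictly dominated by another pure strategy of the same player, so the elimination stops.
Surviving strategies — Alice: {R3, R4, R5}; Bob: {C1, C2, C3}.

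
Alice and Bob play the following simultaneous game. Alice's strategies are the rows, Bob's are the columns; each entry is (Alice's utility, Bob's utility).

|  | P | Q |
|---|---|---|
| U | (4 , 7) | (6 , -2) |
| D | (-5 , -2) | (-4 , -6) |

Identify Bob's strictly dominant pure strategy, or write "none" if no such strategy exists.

P

P vs Q: U: 7>-2, D: -2>-6.
P strictly beats every other strategy against every opponent action, so it is strictly dominant.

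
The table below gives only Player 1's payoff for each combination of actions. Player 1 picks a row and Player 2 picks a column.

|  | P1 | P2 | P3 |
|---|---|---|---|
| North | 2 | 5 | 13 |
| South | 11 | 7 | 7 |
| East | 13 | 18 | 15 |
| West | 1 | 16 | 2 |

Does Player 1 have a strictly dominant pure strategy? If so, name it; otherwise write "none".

East vs North: P1: 13>2, P2: 18>5, P3: 15>13.
East vs South: P1: 13>11, P2: 18>7, P3: 15>7.
East vs West: P1: 13>1, P2: 18>16, P3: 15>2.
East strictly beats every other strategy against every opponent action, so it is strictly dominant.

East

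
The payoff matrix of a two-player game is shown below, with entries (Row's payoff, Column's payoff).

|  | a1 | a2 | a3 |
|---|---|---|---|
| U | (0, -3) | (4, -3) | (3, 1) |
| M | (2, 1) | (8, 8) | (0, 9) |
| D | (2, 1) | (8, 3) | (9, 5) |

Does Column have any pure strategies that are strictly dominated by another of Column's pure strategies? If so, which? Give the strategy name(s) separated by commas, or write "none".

a1, a2

a1: dominated, since a3 does at least as well everywhere (U: 1>-3, M: 9>1, D: 5>1).
a3 strictly dominates a2 — U: 1>-3, M: 9>8, D: 5>3.
a3: no other strategy beats it everywhere (a1 at U (1>-3); a2 at U (1>-3)).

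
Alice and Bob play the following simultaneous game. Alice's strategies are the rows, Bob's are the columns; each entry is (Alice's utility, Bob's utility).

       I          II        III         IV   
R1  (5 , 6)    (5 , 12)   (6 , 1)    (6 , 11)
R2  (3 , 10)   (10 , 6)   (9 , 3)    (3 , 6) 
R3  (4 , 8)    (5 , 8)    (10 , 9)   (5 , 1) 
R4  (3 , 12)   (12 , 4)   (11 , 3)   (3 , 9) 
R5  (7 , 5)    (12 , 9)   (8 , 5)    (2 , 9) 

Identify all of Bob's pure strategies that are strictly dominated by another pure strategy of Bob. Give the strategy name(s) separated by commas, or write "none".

Nothing dominates I: II at R2 (10>6); III at R1 (6>1); IV at R2 (10>6).
II: no other strategy beats it everywhere (I at R1 (12>6); III at R1 (12>1); IV at R1 (12>11)).
III is not dominated — it holds its own against I at R3 (9>8); II at R3 (9>8); IV at R3 (9>1).
IV: no other strategy beats it everywhere (I at R1 (11>6); II at R2 (6=6); III at R1 (11>1)).

none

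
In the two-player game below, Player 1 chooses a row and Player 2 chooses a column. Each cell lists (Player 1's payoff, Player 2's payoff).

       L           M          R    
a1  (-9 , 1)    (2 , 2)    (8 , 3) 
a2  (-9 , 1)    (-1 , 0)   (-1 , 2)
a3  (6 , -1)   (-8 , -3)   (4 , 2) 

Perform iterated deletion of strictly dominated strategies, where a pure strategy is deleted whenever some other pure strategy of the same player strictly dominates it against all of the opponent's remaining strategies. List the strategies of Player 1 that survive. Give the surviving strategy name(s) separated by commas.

For Player 2, R strictly dominates L on the remaining rows (a1: 3>1, a2: 2>1, a3: 2>-1); eliminate L.
Row a2 is eliminated: a1 beats it against every remaining column (M: 2>-1, R: 8>-1).
For Player 1, a1 strictly dominates a3 on the remaining columns (M: 2>-8, R: 8>4); eliminate a3.
For Player 2, R strictly dominates M on the remaining rows (a1: 3>2); eliminate M.
Among the remaining strategies, none is strictly dominated by another pure strategy of the same player, so the elimination stops.
Surviving strategies — Player 1: {a1}; Player 2: {R}.

a1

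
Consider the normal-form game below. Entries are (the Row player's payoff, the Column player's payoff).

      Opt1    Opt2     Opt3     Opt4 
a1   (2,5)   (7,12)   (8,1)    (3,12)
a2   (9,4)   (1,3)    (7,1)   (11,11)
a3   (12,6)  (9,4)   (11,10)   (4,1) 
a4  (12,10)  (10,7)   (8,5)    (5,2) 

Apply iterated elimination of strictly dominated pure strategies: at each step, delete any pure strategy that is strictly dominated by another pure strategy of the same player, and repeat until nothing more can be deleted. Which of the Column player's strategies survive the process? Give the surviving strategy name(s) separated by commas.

For the Row player, a3 strictly dominates a1 on the remaining columns (Opt1: 12>2, Opt2: 9>7, Opt3: 11>8, Opt4: 4>3); eliminate a1.
The Column player's strategy Opt2 is strictly dominated by Opt1 (a2: 4>3, a3: 6>4, a4: 10>7) and is removed.
Among the remaining strategies, none is strictly dominated by another pure strategy of the same player, so the elimination stops.
Surviving strategies — the Row player: {a2, a3, a4}; the Column player: {Opt1, Opt3, Opt4}.

Opt1, Opt3, Opt4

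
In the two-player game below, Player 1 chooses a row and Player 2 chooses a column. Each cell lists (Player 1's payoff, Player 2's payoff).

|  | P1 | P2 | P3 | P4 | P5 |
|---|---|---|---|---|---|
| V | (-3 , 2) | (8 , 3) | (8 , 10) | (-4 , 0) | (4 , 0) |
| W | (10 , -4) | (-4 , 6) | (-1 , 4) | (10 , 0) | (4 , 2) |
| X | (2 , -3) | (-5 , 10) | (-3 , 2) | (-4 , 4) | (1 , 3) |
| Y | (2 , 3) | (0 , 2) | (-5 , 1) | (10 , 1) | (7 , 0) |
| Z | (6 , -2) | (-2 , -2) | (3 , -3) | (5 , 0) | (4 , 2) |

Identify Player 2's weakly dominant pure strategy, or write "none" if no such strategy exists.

P1 fails to dominate P2 at V (2<3).
P2 fails to dominate P1 at Y (2<3).
P3 fails to dominate P1 at Y (1<3).
P4 fails to dominate P1 at V (0<2).
P5 fails to dominate P1 at V (0<2).
No single strategy dominates all the others.

none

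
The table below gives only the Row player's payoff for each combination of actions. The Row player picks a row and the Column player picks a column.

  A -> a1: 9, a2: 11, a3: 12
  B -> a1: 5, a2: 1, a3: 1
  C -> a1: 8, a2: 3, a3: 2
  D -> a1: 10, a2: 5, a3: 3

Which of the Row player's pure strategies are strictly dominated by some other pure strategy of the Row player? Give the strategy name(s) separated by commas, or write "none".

B, C

Nothing dominates A: B at a1 (9>5); C at a1 (9>8); D at a2 (11>5).
B: dominated, since A does at least as well everywhere (a1: 9>5, a2: 11>1, a3: 12>1).
C: dominated, since A does at least as well everywhere (a1: 9>8, a2: 11>3, a3: 12>2).
D: no other strategy beats it everywhere (A at a1 (10>9); B at a1 (10>5); C at a1 (10>8)).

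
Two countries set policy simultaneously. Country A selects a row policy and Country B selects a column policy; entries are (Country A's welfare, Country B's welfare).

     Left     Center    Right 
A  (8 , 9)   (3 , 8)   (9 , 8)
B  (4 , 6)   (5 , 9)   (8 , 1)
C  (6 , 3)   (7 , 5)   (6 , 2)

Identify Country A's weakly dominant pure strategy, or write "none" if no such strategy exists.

none

A fails to dominate B at Center (3<5).
B fails to dominate A at Left (4<8).
C fails to dominate A at Left (6<8).
No single strategy dominates all the others.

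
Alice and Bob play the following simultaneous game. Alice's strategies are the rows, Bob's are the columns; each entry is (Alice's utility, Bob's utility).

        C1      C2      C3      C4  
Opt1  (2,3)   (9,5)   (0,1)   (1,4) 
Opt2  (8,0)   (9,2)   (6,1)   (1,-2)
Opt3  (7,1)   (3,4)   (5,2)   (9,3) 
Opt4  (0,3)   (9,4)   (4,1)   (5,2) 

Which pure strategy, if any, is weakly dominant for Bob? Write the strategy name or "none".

C2

C2 vs C1: Opt1: 5>3, Opt2: 2>0, Opt3: 4>1, Opt4: 4>3.
C2 vs C3: Opt1: 5>1, Opt2: 2>1, Opt3: 4>2, Opt4: 4>1.
C2 vs C4: Opt1: 5>4, Opt2: 2>-2, Opt3: 4>3, Opt4: 4>2.
C2 is at least as good as every other strategy against every opponent action, so it is weakly dominant.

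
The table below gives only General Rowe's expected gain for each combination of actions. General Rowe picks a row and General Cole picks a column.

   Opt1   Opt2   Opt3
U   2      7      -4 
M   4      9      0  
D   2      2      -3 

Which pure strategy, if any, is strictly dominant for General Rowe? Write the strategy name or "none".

M

M vs U: Opt1: 4>2, Opt2: 9>7, Opt3: 0>-4.
M vs D: Opt1: 4>2, Opt2: 9>2, Opt3: 0>-3.
M strictly beats every other strategy against every opponent action, so it is strictly dominant.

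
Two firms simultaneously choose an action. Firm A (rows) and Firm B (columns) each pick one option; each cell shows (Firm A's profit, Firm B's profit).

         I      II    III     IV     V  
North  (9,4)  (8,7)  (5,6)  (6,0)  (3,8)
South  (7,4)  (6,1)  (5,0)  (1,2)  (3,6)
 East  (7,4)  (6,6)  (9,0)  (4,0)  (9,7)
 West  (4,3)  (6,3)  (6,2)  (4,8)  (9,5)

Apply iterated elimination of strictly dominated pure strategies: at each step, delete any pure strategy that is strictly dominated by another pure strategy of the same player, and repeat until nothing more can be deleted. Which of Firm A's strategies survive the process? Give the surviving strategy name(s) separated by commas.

For Firm B, V strictly dominates I on the remaining rows (North: 8>4, South: 6>4, East: 7>4, West: 5>3); eliminate I.
Column II is eliminated: V beats it against every remaining row (North: 8>7, South: 6>1, East: 7>6, West: 5>3).
For Firm A, East strictly dominates South on the remaining columns (III: 9>5, IV: 4>1, V: 9>3); eliminate South.
For Firm B, V strictly dominates III on the remaining rows (North: 8>6, East: 7>0, West: 5>2); eliminate III.
Among the remaining strategies, none is strictly dominated by another pure strategy of the same player, so the elimination stops.
Surviving strategies — Firm A: {North, East, West}; Firm B: {IV, V}.

North, East, West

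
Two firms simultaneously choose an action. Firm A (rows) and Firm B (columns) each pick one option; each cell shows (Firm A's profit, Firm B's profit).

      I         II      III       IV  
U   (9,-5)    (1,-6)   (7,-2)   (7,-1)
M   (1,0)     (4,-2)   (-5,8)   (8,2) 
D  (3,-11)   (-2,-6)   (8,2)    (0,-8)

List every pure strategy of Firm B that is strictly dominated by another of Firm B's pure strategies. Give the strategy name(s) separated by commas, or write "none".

I, II

I is strictly dominated by III (U: -2>-5, M: 8>0, D: 2>-11).
III strictly dominates II — U: -2>-6, M: 8>-2, D: 2>-6.
III is not dominated — it holds its own against I at U (-2>-5); II at U (-2>-6); IV at M (8>2).
IV: no other strategy beats it everywhere (I at U (-1>-5); II at U (-1>-6); III at U (-1>-2)).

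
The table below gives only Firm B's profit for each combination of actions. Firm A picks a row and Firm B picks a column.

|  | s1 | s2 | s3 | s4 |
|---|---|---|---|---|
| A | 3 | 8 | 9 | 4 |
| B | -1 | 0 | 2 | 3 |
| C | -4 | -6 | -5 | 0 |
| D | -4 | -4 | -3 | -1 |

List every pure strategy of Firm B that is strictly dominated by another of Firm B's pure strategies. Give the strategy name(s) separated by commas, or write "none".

s1, s2

s4 strictly dominates s1 — A: 4>3, B: 3>-1, C: 0>-4, D: -1>-4.
s2: dominated, since s3 does at least as well everywhere (A: 9>8, B: 2>0, C: -5>-6, D: -3>-4).
Nothing dominates s3: s1 at A (9>3); s2 at A (9>8); s4 at A (9>4).
s4 is not dominated — it holds its own against s1 at A (4>3); s2 at B (3>0); s3 at B (3>2).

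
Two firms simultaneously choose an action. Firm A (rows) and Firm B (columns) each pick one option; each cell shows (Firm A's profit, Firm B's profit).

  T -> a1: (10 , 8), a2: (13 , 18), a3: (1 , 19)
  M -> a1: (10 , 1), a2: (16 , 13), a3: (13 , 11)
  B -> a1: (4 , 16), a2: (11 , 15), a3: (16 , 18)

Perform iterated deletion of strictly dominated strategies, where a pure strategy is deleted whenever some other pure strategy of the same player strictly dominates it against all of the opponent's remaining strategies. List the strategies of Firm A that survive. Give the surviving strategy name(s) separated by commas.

For Firm B, a3 strictly dominates a1 on the remaining rows (T: 19>8, M: 11>1, B: 18>16); eliminate a1.
Firm A's strategy T is strictly dominated by M (a2: 16>13, a3: 13>1) and is removed.
Among the remaining strategies, none is strictly dominated by another pure strategy of the same player, so the elimination stops.
Surviving strategies — Firm A: {M, B}; Firm B: {a2, a3}.

M, B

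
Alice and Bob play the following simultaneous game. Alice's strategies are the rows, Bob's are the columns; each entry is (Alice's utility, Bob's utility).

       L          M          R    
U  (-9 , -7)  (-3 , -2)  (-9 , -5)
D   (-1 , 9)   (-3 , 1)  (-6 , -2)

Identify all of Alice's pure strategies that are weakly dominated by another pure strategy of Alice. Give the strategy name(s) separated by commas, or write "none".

U

U is weakly dominated by D (L: -1>-9, M: -3=-3, R: -6>-9).
D: no other strategy beats it everywhere (U at L (-1>-9)).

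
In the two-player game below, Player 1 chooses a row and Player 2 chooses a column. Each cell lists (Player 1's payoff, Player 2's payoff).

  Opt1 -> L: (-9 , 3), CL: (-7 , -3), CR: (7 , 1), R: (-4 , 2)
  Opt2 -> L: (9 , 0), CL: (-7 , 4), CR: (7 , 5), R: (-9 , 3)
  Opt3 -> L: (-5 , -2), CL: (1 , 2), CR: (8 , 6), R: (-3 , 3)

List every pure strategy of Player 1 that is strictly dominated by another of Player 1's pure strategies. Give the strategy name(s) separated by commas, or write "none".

Opt1: dominated, since Opt3 does at least as well everywhere (L: -5>-9, CL: 1>-7, CR: 8>7, R: -3>-4).
Nothing dominates Opt2: Opt1 at L (9>-9); Opt3 at L (9>-5).
Opt3: no other strategy beats it everywhere (Opt1 at L (-5>-9); Opt2 at CL (1>-7)).

Opt1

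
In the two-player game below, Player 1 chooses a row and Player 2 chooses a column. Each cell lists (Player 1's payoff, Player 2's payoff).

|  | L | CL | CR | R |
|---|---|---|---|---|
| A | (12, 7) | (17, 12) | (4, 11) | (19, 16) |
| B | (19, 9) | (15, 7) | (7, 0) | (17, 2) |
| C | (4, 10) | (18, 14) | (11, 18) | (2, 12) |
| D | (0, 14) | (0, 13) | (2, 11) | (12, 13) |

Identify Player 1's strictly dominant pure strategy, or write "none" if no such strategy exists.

A fails to dominate B at L (12<19).
B fails to dominate A at CL (15<17).
C fails to dominate A at L (4<12).
D fails to dominate A at L (0<12).
No single strategy dominates all the others.

none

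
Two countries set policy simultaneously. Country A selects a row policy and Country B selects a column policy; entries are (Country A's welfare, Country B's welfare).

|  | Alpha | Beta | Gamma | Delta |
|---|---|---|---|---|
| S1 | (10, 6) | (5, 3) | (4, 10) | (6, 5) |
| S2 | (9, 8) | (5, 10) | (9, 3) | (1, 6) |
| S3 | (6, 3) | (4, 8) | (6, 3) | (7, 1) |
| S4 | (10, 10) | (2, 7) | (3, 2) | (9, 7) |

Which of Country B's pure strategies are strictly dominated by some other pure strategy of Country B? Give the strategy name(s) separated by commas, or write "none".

Delta

Alpha is not dominated — it holds its own against Beta at S1 (6>3); Gamma at S2 (8>3); Delta at S1 (6>5).
Beta: no other strategy beats it everywhere (Alpha at S2 (10>8); Gamma at S2 (10>3); Delta at S2 (10>6)).
Gamma: no other strategy beats it everywhere (Alpha at S1 (10>6); Beta at S1 (10>3); Delta at S1 (10>5)).
Delta is strictly dominated by Alpha (S1: 6>5, S2: 8>6, S3: 3>1, S4: 10>7).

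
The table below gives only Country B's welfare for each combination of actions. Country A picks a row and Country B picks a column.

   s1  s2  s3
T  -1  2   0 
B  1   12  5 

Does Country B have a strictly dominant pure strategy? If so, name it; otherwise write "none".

s2 vs s1: T: 2>-1, B: 12>1.
s2 vs s3: T: 2>0, B: 12>5.
s2 strictly beats every other strategy against every opponent action, so it is strictly dominant.

s2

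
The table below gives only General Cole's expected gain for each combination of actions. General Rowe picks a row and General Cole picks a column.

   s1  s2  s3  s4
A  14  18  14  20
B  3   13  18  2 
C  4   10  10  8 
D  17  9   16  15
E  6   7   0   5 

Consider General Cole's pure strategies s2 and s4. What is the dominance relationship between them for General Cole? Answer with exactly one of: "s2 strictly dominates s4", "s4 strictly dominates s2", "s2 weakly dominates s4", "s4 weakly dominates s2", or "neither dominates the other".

Compare s2 to s4 across each opponent action: A: 18<20, B: 13>2, C: 10>8, D: 9<15, E: 7>5.
s2 does better at B, C, E but worse at A, D; neither strategy dominates the other.

neither dominates the other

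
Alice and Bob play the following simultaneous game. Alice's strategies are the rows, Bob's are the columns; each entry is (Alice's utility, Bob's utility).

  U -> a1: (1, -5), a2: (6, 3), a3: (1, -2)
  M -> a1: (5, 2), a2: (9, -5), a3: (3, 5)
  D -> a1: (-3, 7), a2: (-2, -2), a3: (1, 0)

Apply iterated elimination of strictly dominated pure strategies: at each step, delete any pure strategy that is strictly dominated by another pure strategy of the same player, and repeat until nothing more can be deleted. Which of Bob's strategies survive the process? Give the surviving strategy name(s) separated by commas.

Alice's strategy U is strictly dominated by M (a1: 5>1, a2: 9>6, a3: 3>1) and is removed.
For Alice, M strictly dominates D on the remaining columns (a1: 5>-3, a2: 9>-2, a3: 3>1); eliminate D.
Column a1 is eliminated: a3 beats it against every remaining row (M: 5>2).
For Bob, a3 strictly dominates a2 on the remaining rows (M: 5>-5); eliminate a2.
Among the remaining strategies, none is strictly dominated by another pure strategy of the same player, so the elimination stops.
Surviving strategies — Alice: {M}; Bob: {a3}.

a3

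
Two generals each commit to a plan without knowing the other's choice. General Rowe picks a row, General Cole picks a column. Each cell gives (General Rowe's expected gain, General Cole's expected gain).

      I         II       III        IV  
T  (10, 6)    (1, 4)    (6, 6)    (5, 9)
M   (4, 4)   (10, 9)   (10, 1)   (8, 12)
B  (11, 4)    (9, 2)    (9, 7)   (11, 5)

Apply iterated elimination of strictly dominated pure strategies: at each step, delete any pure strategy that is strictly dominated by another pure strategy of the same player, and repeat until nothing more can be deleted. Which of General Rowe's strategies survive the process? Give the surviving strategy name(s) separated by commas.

General Rowe's strategy T is strictly dominated by B (I: 11>10, II: 9>1, III: 9>6, IV: 11>5) and is removed.
General Cole's strategy I is strictly dominated by IV (M: 12>4, B: 5>4) and is removed.
General Cole's strategy II is strictly dominated by IV (M: 12>9, B: 5>2) and is removed.
Among the remaining strategies, none is strictly dominated by another pure strategy of the same player, so the elimination stops.
Surviving strategies — General Rowe: {M, B}; General Cole: {III, IV}.

M, B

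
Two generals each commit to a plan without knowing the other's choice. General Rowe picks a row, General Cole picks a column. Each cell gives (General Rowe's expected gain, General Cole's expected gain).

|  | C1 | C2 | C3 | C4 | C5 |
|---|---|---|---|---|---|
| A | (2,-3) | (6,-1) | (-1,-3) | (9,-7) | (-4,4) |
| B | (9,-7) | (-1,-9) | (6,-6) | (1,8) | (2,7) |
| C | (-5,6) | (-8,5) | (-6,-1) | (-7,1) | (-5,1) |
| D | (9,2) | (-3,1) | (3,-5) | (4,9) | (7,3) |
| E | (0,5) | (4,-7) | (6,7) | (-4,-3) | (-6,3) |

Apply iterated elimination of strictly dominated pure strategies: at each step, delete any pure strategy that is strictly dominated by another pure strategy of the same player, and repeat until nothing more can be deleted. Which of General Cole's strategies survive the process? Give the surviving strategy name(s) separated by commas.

C1, C3, C4, C5

For General Rowe, A strictly dominates C on the remaining columns (C1: 2>-5, C2: 6>-8, C3: -1>-6, C4: 9>-7, C5: -4>-5); eliminate C.
For General Cole, C5 strictly dominates C2 on the remaining rows (A: 4>-1, B: 7>-9, D: 3>1, E: 3>-7); eliminate C2.
Among the remaining strategies, none is strictly dominated by another pure strategy of the same player, so the elimination stops.
Surviving strategies — General Rowe: {A, B, D, E}; General Cole: {C1, C3, C4, C5}.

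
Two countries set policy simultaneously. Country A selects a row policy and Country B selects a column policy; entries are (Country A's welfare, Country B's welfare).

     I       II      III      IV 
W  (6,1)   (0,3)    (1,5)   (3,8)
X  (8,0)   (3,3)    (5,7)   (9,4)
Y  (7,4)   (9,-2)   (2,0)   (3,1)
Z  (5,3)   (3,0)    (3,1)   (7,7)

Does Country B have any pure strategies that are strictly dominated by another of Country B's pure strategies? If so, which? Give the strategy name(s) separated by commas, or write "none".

II

Nothing dominates I: II at Y (4>-2); III at Y (4>0); IV at Y (4>1).
II: dominated, since III does at least as well everywhere (W: 5>3, X: 7>3, Y: 0>-2, Z: 1>0).
III: no other strategy beats it everywhere (I at W (5>1); II at W (5>3); IV at X (7>4)).
IV is not dominated — it holds its own against I at W (8>1); II at W (8>3); III at W (8>5).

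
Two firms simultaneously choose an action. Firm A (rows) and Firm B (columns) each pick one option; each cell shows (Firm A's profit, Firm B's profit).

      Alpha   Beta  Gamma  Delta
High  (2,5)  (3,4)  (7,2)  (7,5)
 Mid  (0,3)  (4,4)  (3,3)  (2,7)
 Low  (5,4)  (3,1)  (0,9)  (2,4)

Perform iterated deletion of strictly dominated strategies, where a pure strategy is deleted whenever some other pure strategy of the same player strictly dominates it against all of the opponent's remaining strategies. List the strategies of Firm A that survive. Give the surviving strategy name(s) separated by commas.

Firm B's strategy Beta is strictly dominated by Delta (High: 5>4, Mid: 7>4, Low: 4>1) and is removed.
Row Mid is eliminated: High beats it against every remaining column (Alpha: 2>0, Gamma: 7>3, Delta: 7>2).
Among the remaining strategies, none is strictly dominated by another pure strategy of the same player, so the elimination stops.
Surviving strategies — Firm A: {High, Low}; Firm B: {Alpha, Gamma, Delta}.

High, Low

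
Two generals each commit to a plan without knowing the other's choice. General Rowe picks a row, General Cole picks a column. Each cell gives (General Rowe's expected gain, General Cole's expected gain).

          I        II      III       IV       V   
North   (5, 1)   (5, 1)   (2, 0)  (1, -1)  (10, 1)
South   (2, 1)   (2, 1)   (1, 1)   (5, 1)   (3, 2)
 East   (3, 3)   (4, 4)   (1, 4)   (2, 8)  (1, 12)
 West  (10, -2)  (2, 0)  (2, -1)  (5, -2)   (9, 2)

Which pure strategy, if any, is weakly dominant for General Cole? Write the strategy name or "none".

V

V vs I: North: 1=1, South: 2>1, East: 12>3, West: 2>-2.
V vs II: North: 1=1, South: 2>1, East: 12>4, West: 2>0.
V vs III: North: 1>0, South: 2>1, East: 12>4, West: 2>-1.
V vs IV: North: 1>-1, South: 2>1, East: 12>8, West: 2>-2.
V is at least as good as every other strategy against every opponent action, so it is weakly dominant.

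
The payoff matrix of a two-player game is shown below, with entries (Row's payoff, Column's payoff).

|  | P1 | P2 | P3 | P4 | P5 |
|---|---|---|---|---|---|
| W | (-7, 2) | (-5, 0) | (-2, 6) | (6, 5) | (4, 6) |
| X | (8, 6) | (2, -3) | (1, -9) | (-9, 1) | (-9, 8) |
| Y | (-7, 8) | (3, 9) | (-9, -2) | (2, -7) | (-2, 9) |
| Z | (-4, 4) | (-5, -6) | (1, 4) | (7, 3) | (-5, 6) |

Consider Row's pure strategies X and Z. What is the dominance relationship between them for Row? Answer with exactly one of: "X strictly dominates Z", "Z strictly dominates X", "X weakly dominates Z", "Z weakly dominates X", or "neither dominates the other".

Compare X to Z across each opponent action: P1: 8>-4, P2: 2>-5, P3: 1=1, P4: -9<7, P5: -9<-5.
X does better at P1, P2 but worse at P4, P5; neither strategy dominates the other.

neither dominates the other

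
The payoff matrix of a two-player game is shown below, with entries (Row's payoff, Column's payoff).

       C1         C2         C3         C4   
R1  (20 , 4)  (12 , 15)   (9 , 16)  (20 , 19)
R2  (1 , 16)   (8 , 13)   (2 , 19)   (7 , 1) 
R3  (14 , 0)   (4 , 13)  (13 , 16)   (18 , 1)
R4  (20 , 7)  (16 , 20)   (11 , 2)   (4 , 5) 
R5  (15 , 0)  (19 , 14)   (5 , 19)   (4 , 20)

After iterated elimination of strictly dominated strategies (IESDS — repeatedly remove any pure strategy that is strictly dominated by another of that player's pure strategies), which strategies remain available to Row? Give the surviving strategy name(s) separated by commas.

For Row, R1 strictly dominates R2 on the remaining columns (C1: 20>1, C2: 12>8, C3: 9>2, C4: 20>7); eliminate R2.
Column's strategy C1 is strictly dominated by C2 (R1: 15>4, R3: 13>0, R4: 20>7, R5: 14>0) and is removed.
Among the remaining strategies, none is strictly dominated by another pure strategy of the same player, so the elimination stops.
Surviving strategies — Row: {R1, R3, R4, R5}; Column: {C2, C3, C4}.

R1, R3, R4, R5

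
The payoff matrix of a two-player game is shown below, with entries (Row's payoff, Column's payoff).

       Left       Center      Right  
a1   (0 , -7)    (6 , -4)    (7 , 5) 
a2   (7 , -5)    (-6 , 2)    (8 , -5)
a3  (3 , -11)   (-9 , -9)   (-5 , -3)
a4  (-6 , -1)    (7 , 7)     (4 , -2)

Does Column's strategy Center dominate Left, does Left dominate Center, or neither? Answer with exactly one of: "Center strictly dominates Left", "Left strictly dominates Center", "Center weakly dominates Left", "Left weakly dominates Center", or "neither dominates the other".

Compare Center to Left across each opponent action: a1: -4>-7, a2: 2>-5, a3: -9>-11, a4: 7>-1.
Every comparison favours Center, so Center strictly dominates Left.

Center strictly dominates Left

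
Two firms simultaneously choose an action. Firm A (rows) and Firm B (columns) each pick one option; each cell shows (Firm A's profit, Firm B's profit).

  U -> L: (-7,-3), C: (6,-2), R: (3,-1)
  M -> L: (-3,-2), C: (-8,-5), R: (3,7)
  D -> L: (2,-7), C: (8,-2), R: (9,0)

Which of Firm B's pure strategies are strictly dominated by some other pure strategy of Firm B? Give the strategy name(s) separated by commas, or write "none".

L, C

L: dominated, since R does at least as well everywhere (U: -1>-3, M: 7>-2, D: 0>-7).
C: dominated, since R does at least as well everywhere (U: -1>-2, M: 7>-5, D: 0>-2).
R is not dominated — it holds its own against L at U (-1>-3); C at U (-1>-2).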